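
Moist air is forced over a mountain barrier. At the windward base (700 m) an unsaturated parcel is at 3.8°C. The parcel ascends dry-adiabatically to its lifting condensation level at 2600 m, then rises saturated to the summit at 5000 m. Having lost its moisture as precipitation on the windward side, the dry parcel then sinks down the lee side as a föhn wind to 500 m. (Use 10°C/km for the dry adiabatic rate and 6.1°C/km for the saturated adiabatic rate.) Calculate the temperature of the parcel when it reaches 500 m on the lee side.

From 700 m to 2600 m (dry): cools by 10 × 1.9 = 19°C, giving -15.2°C.
From 2600 m to 5000 m (saturated): cools by 6.1 × 2.4 = 14.64°C, giving -29.84°C.
From 5000 m to 500 m (dry descent): warms by 10 × 4.5 = 45°C, giving 15.16°C.

15.16°C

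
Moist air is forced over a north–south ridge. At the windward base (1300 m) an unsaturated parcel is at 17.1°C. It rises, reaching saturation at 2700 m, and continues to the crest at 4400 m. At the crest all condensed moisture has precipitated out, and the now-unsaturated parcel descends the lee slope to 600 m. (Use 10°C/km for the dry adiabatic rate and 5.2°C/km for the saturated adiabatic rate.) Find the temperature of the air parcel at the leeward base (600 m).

32.26°C

1300–2700 m, dry: Δz = 1.4 km ⇒ ΔT = -14°C; T = 3.1°C
2700–4400 m, saturated: Δz = 1.7 km ⇒ ΔT = -8.84°C; T = -5.74°C
4400–600 m, dry descent: Δz = 3.8 km ⇒ ΔT = +38°C; T = 32.26°C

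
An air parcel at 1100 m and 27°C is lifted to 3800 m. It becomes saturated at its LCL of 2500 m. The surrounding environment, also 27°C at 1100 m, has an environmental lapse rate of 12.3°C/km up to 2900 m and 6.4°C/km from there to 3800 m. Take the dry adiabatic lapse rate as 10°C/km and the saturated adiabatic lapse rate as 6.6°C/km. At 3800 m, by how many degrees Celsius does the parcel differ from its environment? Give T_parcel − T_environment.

+5.32°C (parcel warmer than environment)

Parcel:
  1100–2500 m, dry: Δz = 1.4 km ⇒ ΔT = -14°C; T = 13°C
  2500–3800 m, saturated: Δz = 1.3 km ⇒ ΔT = -8.58°C; T = 4.42°C
Environment:
  1100–2900 m, environment, lower layer: Δz = 1.8 km ⇒ ΔT = -22.14°C; T = 4.86°C
  2900–3800 m, environment, upper layer: Δz = 0.9 km ⇒ ΔT = -5.76°C; T = -0.9°C
T_parcel − T_env = 4.42 − (-0.9) = +5.32°C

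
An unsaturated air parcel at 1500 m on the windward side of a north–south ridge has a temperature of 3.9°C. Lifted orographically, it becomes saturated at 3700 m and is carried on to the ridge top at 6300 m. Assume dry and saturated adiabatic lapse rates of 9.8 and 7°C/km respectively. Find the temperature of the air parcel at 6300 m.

Dry to 3700 m: -9.8 × 2.2 km = -21.56°C, so T = -17.66°C.
Saturated to 6300 m: -7 × 2.6 km = -18.2°C, so T = -35.86°C.

-35.86°C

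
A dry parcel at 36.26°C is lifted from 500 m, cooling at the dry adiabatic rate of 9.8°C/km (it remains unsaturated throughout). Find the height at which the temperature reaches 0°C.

Height above start = (36.26 − 0) / 9.8 = 3.7 km
Altitude = 500 m + 3700 m = 4200 m

4200 m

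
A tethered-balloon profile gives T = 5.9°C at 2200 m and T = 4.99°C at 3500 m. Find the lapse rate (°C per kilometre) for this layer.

0.7°C/km

Γ = −ΔT/Δz = (5.9 − 4.99) / (3500 − 2200) m
  = 0.91°C / 1.3 km = 0.7°C/km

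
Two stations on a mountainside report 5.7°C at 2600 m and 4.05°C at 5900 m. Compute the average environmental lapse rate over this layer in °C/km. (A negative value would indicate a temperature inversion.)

0.5°C/km

Γ = −ΔT/Δz = (5.7 − 4.05) / (5900 − 2600) m
  = 1.65°C / 3.3 km = 0.5°C/km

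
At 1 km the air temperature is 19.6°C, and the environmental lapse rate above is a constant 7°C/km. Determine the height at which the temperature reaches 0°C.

3.8 km

Height above start = (19.6 − 0) / 7 = 2.8 km
Altitude = 1000 m + 2800 m = 3800 m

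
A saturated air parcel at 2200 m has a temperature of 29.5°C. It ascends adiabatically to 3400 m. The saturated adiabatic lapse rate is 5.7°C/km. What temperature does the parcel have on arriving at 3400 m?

22.66°C

Saturated adiabatic to 3400 m: -5.7 × 1.2 km = -6.84°C, so T = 22.66°C.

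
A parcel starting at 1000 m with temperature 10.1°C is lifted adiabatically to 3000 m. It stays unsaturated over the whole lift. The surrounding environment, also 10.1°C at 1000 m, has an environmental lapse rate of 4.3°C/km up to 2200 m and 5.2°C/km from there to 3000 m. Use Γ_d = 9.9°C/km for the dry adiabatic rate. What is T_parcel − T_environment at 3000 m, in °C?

Parcel:
  Dry to 3000 m: -9.9 × 2 km = -19.8°C, so T = -9.7°C.
Environment:
  Environment, lower layer to 2200 m: -4.3 × 1.2 km = -5.16°C, so T = 4.94°C.
  Environment, upper layer to 3000 m: -5.2 × 0.8 km = -4.16°C, so T = 0.78°C.
T_parcel − T_env = -9.7 − 0.78 = -10.48°C

-10.48°C (parcel cooler than environment)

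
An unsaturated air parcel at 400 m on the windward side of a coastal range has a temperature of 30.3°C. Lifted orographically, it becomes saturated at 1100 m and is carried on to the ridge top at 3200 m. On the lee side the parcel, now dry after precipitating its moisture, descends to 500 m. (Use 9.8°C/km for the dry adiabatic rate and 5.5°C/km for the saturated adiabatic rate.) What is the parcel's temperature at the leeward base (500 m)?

38.35°C

Dry to 1100 m: -9.8 × 0.7 km = -6.86°C, so T = 23.44°C.
Saturated to 3200 m: -5.5 × 2.1 km = -11.55°C, so T = 11.89°C.
Dry descent to 500 m: +9.8 × 2.7 km = +26.46°C, so T = 38.35°C.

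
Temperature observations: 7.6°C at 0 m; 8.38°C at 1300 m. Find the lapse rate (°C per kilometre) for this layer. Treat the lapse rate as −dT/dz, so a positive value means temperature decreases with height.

Γ = −ΔT/Δz = (7.6 − 8.38) / (1300 − 0) m
  = -0.78°C / 1.3 km = -0.6°C/km

-0.6°C/km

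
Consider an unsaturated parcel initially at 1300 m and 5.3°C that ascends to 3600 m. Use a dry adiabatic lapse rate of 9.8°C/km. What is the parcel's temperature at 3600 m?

-17.24°C

1300 → 3600 m (dry adiabatic, 9.8°C/km): ΔT = -9.8 × 2.3 = -22.54°C → T = -17.24°C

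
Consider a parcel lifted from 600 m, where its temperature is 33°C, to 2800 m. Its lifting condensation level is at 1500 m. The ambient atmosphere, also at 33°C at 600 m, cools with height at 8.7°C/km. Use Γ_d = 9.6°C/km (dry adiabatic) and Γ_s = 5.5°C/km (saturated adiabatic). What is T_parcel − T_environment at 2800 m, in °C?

Parcel:
  600–1500 m, dry: Δz = 0.9 km ⇒ ΔT = -8.64°C; T = 24.36°C
  1500–2800 m, saturated: Δz = 1.3 km ⇒ ΔT = -7.15°C; T = 17.21°C
Environment:
  600–2800 m, environment: Δz = 2.2 km ⇒ ΔT = -19.14°C; T = 13.86°C
T_parcel − T_env = 17.21 − 13.86 = +3.35°C

+3.35°C (parcel warmer than environment)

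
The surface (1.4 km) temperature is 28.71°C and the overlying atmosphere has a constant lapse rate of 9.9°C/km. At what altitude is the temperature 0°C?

4.3 km

Height above start = (28.71 − 0) / 9.9 = 2.9 km
Altitude = 1400 m + 2900 m = 4300 m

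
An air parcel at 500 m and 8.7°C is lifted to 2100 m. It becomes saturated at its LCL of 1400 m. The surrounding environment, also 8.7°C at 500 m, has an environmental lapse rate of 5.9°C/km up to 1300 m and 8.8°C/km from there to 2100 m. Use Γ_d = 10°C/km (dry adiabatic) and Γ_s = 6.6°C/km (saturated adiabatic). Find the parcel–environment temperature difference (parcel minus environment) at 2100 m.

-1.86°C (parcel cooler than environment)

Parcel:
  Dry to 1400 m: -10 × 0.9 km = -9°C, so T = -0.3°C.
  Saturated to 2100 m: -6.6 × 0.7 km = -4.62°C, so T = -4.92°C.
Environment:
  Environment, lower layer to 1300 m: -5.9 × 0.8 km = -4.72°C, so T = 3.98°C.
  Environment, upper layer to 2100 m: -8.8 × 0.8 km = -7.04°C, so T = -3.06°C.
T_parcel − T_env = -4.92 − (-3.06) = -1.86°C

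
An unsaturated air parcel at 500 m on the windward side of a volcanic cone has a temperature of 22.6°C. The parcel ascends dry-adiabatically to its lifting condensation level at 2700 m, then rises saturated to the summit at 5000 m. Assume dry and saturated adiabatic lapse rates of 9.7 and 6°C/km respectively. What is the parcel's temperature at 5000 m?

500–2700 m, dry: Δz = 2.2 km ⇒ ΔT = -21.34°C; T = 1.26°C
2700–5000 m, saturated: Δz = 2.3 km ⇒ ΔT = -13.8°C; T = -12.54°C

-12.54°C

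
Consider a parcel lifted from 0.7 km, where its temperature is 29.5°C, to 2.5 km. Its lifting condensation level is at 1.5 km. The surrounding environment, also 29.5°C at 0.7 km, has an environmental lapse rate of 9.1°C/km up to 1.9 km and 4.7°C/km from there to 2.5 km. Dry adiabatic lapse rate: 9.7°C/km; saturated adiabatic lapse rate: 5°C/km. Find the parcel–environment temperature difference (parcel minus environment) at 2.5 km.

+0.98°C (parcel warmer than environment)

Parcel:
  Dry to 1500 m: -9.7 × 0.8 km = -7.76°C, so T = 21.74°C.
  Saturated to 2500 m: -5 × 1 km = -5°C, so T = 16.74°C.
Environment:
  Environment, lower layer to 1900 m: -9.1 × 1.2 km = -10.92°C, so T = 18.58°C.
  Environment, upper layer to 2500 m: -4.7 × 0.6 km = -2.82°C, so T = 15.76°C.
T_parcel − T_env = 16.74 − 15.76 = +0.98°C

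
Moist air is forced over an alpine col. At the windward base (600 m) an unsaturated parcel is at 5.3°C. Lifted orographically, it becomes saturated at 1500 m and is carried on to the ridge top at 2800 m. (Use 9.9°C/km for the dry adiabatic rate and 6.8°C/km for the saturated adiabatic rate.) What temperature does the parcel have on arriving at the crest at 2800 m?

600–1500 m, dry: Δz = 0.9 km ⇒ ΔT = -8.91°C; T = -3.61°C
1500–2800 m, saturated: Δz = 1.3 km ⇒ ΔT = -8.84°C; T = -12.45°C

-12.45°C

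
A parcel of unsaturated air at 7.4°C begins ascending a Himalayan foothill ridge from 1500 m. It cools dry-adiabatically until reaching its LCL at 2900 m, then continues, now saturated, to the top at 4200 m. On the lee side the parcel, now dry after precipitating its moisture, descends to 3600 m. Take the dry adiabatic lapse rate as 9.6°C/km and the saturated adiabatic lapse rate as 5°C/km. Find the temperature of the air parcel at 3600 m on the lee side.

Dry to 2900 m: -9.6 × 1.4 km = -13.44°C, so T = -6.04°C.
Saturated to 4200 m: -5 × 1.3 km = -6.5°C, so T = -12.54°C.
Dry descent to 3600 m: +9.6 × 0.6 km = +5.76°C, so T = -6.78°C.

-6.78°C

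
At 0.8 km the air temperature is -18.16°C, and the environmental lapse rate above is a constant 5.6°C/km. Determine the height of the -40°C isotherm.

4.7 km

Height above start = (-18.16 − (-40)) / 5.6 = 3.9 km
Altitude = 800 m + 3900 m = 4700 m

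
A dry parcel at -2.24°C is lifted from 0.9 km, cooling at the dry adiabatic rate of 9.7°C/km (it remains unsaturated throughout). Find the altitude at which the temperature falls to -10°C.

Height above start = (-2.24 − (-10)) / 9.7 = 0.8 km
Altitude = 900 m + 800 m = 1700 m

1.7 km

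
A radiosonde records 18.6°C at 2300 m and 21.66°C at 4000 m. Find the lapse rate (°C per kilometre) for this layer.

-1.8°C/km

Γ = −ΔT/Δz = (18.6 − 21.66) / (4000 − 2300) m
  = -3.06°C / 1.7 km = -1.8°C/km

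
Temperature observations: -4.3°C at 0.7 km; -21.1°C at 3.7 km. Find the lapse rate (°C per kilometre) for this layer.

Γ = −ΔT/Δz = (-4.3 − (-21.1)) / (3700 − 700) m
  = 16.8°C / 3 km = 5.6°C/km

5.6°C/km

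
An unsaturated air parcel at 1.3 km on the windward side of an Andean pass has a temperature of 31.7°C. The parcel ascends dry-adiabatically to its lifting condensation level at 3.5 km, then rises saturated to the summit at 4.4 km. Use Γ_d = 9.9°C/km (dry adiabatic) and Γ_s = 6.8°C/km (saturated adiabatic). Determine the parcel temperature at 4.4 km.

3.8°C

1300–3500 m, dry: Δz = 2.2 km ⇒ ΔT = -21.78°C; T = 9.92°C
3500–4400 m, saturated: Δz = 0.9 km ⇒ ΔT = -6.12°C; T = 3.8°C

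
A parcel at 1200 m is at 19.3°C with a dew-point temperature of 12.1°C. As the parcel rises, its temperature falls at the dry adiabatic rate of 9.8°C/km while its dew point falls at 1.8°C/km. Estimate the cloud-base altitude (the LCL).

T and T_d converge at 9.8 − 1.8 = 8°C per km
Height above start = (19.3 − 12.1) / 8 = 0.9 km
LCL altitude = 1200 m + 900 m = 2100 m

2100 m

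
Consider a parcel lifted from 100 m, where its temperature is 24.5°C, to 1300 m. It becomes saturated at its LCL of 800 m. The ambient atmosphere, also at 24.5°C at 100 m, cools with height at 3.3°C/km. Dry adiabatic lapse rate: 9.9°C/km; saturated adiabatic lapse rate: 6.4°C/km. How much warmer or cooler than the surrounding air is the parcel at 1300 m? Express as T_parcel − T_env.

Parcel:
  100 → 800 m (dry, 9.9°C/km): ΔT = -9.9 × 0.7 = -6.93°C → T = 17.57°C
  800 → 1300 m (saturated, 6.4°C/km): ΔT = -6.4 × 0.5 = -3.2°C → T = 14.37°C
Environment:
  100 → 1300 m (environment, 3.3°C/km): ΔT = -3.3 × 1.2 = -3.96°C → T = 20.54°C
T_parcel − T_env = 14.37 − 20.54 = -6.17°C

-6.17°C (parcel cooler than environment)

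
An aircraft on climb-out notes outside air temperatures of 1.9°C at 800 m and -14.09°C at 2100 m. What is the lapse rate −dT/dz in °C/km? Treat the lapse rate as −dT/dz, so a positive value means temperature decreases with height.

Γ = −ΔT/Δz = (1.9 − (-14.09)) / (2100 − 800) m
  = 15.99°C / 1.3 km = 12.3°C/km

12.3°C/km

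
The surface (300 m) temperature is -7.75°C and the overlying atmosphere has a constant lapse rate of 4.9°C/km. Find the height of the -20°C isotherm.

Height above start = (-7.75 − (-20)) / 4.9 = 2.5 km
Altitude = 300 m + 2500 m = 2800 m

2800 m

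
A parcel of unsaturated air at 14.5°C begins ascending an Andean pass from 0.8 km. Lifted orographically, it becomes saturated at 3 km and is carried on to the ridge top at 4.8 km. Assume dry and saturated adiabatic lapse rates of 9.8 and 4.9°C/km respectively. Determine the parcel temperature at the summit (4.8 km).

-15.88°C

800 → 3000 m (dry, 9.8°C/km): ΔT = -9.8 × 2.2 = -21.56°C → T = -7.06°C
3000 → 4800 m (saturated, 4.9°C/km): ΔT = -4.9 × 1.8 = -8.82°C → T = -15.88°C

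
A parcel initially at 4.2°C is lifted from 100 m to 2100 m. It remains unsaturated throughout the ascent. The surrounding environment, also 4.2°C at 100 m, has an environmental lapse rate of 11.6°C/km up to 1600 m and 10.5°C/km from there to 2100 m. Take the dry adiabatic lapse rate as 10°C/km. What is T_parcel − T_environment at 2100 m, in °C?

Parcel:
  From 100 m to 2100 m (dry): cools by 10 × 2 = 20°C, giving -15.8°C.
Environment:
  From 100 m to 1600 m (environment, lower layer): cools by 11.6 × 1.5 = 17.4°C, giving -13.2°C.
  From 1600 m to 2100 m (environment, upper layer): cools by 10.5 × 0.5 = 5.25°C, giving -18.45°C.
T_parcel − T_env = -15.8 − (-18.45) = +2.65°C

+2.65°C (parcel warmer than environment)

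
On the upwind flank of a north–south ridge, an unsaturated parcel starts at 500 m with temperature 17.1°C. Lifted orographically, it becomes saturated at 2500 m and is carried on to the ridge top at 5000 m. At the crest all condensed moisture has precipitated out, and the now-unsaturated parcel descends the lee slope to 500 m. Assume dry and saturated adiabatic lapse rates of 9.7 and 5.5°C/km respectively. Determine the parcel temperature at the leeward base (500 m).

27.6°C

500–2500 m, dry: Δz = 2 km ⇒ ΔT = -19.4°C; T = -2.3°C
2500–5000 m, saturated: Δz = 2.5 km ⇒ ΔT = -13.75°C; T = -16.05°C
5000–500 m, dry descent: Δz = 4.5 km ⇒ ΔT = +43.65°C; T = 27.6°C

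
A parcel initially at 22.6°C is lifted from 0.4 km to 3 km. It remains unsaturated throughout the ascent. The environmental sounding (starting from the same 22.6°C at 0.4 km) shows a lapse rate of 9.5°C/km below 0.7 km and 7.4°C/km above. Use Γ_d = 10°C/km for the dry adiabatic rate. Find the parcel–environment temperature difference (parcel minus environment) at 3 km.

-6.13°C (parcel cooler than environment)

Parcel:
  400–3000 m, dry: Δz = 2.6 km ⇒ ΔT = -26°C; T = -3.4°C
Environment:
  400–700 m, environment, lower layer: Δz = 0.3 km ⇒ ΔT = -2.85°C; T = 19.75°C
  700–3000 m, environment, upper layer: Δz = 2.3 km ⇒ ΔT = -17.02°C; T = 2.73°C
T_parcel − T_env = -3.4 − 2.73 = -6.13°C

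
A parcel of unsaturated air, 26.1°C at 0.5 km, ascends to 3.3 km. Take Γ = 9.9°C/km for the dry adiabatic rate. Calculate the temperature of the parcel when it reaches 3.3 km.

From 500 m to 3300 m (dry adiabatic): cools by 9.9 × 2.8 = 27.72°C, giving -1.62°C.

-1.62°C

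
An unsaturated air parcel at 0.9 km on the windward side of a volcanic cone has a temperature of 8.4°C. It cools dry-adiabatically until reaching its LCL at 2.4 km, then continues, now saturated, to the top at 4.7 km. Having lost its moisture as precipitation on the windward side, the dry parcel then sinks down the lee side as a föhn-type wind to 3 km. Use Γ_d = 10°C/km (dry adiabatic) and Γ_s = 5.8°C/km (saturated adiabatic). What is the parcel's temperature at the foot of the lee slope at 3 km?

-2.94°C

900–2400 m, dry: Δz = 1.5 km ⇒ ΔT = -15°C; T = -6.6°C
2400–4700 m, saturated: Δz = 2.3 km ⇒ ΔT = -13.34°C; T = -19.94°C
4700–3000 m, dry descent: Δz = 1.7 km ⇒ ΔT = +17°C; T = -2.94°C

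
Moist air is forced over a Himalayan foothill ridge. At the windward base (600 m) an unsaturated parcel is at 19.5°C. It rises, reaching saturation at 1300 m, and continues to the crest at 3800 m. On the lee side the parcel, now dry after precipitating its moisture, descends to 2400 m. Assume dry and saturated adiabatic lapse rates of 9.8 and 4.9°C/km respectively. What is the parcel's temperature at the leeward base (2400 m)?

600 → 1300 m (dry, 9.8°C/km): ΔT = -9.8 × 0.7 = -6.86°C → T = 12.64°C
1300 → 3800 m (saturated, 4.9°C/km): ΔT = -4.9 × 2.5 = -12.25°C → T = 0.39°C
3800 → 2400 m (dry descent, 9.8°C/km): ΔT = +9.8 × 1.4 = +13.72°C → T = 14.11°C

14.11°C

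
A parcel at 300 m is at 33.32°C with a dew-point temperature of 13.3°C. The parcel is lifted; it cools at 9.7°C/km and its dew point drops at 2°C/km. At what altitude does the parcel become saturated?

2900 m

T and T_d converge at 9.7 − 2 = 7.7°C per km
Height above start = (33.32 − 13.3) / 7.7 = 2.6 km
LCL altitude = 300 m + 2600 m = 2900 m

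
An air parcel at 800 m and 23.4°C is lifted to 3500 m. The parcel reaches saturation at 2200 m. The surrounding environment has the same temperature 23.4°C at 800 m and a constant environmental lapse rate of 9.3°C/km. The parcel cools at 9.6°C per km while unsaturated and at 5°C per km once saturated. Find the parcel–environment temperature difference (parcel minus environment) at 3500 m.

Parcel:
  From 800 m to 2200 m (dry): cools by 9.6 × 1.4 = 13.44°C, giving 9.96°C.
  From 2200 m to 3500 m (saturated): cools by 5 × 1.3 = 6.5°C, giving 3.46°C.
Environment:
  From 800 m to 3500 m (environment): cools by 9.3 × 2.7 = 25.11°C, giving -1.71°C.
T_parcel − T_env = 3.46 − (-1.71) = +5.17°C

+5.17°C (parcel warmer than environment)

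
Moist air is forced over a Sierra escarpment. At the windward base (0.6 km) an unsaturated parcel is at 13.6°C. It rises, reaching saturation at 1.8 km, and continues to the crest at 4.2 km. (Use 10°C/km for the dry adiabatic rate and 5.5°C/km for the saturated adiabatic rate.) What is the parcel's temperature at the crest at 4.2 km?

-11.6°C

Dry to 1800 m: -10 × 1.2 km = -12°C, so T = 1.6°C.
Saturated to 4200 m: -5.5 × 2.4 km = -13.2°C, so T = -11.6°C.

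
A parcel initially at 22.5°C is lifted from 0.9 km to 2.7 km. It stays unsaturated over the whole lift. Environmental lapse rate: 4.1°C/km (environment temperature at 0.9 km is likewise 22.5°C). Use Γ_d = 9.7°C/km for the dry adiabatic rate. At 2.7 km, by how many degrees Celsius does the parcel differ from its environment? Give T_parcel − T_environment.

Parcel:
  900 → 2700 m (dry, 9.7°C/km): ΔT = -9.7 × 1.8 = -17.46°C → T = 5.04°C
Environment:
  900 → 2700 m (environment, 4.1°C/km): ΔT = -4.1 × 1.8 = -7.38°C → T = 15.12°C
T_parcel − T_env = 5.04 − 15.12 = -10.08°C

-10.08°C (parcel cooler than environment)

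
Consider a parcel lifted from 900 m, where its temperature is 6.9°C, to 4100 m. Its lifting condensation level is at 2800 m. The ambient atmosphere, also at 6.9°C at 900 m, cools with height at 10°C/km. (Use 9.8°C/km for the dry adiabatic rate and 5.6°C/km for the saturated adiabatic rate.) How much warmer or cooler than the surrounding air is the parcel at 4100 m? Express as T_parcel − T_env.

Parcel:
  900 → 2800 m (dry, 9.8°C/km): ΔT = -9.8 × 1.9 = -18.62°C → T = -11.72°C
  2800 → 4100 m (saturated, 5.6°C/km): ΔT = -5.6 × 1.3 = -7.28°C → T = -19°C
Environment:
  900 → 4100 m (environment, 10°C/km): ΔT = -10 × 3.2 = -32°C → T = -25.1°C
T_parcel − T_env = -19 − (-25.1) = +6.1°C

+6.1°C (parcel warmer than environment)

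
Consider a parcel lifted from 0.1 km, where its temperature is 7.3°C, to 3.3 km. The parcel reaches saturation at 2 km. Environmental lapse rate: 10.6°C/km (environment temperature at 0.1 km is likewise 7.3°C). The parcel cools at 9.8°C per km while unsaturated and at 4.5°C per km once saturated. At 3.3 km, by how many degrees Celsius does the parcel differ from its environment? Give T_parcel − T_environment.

Parcel:
  Dry to 2000 m: -9.8 × 1.9 km = -18.62°C, so T = -11.32°C.
  Saturated to 3300 m: -4.5 × 1.3 km = -5.85°C, so T = -17.17°C.
Environment:
  Environment to 3300 m: -10.6 × 3.2 km = -33.92°C, so T = -26.62°C.
T_parcel − T_env = -17.17 − (-26.62) = +9.45°C

+9.45°C (parcel warmer than environment)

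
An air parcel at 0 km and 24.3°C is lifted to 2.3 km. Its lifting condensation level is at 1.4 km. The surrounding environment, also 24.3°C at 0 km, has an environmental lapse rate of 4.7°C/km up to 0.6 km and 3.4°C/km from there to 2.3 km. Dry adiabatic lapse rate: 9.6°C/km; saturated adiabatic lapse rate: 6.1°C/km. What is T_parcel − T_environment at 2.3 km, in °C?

Parcel:
  0 → 1400 m (dry, 9.6°C/km): ΔT = -9.6 × 1.4 = -13.44°C → T = 10.86°C
  1400 → 2300 m (saturated, 6.1°C/km): ΔT = -6.1 × 0.9 = -5.49°C → T = 5.37°C
Environment:
  0 → 600 m (environment, lower layer, 4.7°C/km): ΔT = -4.7 × 0.6 = -2.82°C → T = 21.48°C
  600 → 2300 m (environment, upper layer, 3.4°C/km): ΔT = -3.4 × 1.7 = -5.78°C → T = 15.7°C
T_parcel − T_env = 5.37 − 15.7 = -10.33°C

-10.33°C (parcel cooler than environment)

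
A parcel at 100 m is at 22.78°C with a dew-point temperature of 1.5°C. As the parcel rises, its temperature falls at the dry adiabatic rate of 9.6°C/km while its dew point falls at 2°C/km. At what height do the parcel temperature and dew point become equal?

2900 m

T and T_d converge at 9.6 − 2 = 7.6°C per km
Height above start = (22.78 − 1.5) / 7.6 = 2.8 km
LCL altitude = 100 m + 2800 m = 2900 m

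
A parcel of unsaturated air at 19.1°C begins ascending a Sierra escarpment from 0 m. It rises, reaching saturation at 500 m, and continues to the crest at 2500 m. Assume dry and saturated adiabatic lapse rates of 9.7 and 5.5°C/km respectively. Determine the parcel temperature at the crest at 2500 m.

From 0 m to 500 m (dry): cools by 9.7 × 0.5 = 4.85°C, giving 14.25°C.
From 500 m to 2500 m (saturated): cools by 5.5 × 2 = 11°C, giving 3.25°C.

3.25°C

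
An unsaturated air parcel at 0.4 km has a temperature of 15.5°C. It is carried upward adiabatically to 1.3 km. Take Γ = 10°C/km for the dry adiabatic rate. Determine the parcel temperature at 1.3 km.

400 → 1300 m (dry adiabatic, 10°C/km): ΔT = -10 × 0.9 = -9°C → T = 6.5°C

6.5°C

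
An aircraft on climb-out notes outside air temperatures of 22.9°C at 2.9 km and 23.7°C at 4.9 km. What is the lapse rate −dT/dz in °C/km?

-0.4°C/km

Γ = −ΔT/Δz = (22.9 − 23.7) / (4900 − 2900) m
  = -0.8°C / 2 km = -0.4°C/km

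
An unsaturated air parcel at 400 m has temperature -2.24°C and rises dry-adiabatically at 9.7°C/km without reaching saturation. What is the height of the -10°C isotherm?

Height above start = (-2.24 − (-10)) / 9.7 = 0.8 km
Altitude = 400 m + 800 m = 1200 m

1200 m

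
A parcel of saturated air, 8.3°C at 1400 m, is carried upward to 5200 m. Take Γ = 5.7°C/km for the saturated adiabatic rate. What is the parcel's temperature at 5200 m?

-13.36°C

From 1400 m to 5200 m (saturated adiabatic): cools by 5.7 × 3.8 = 21.66°C, giving -13.36°C.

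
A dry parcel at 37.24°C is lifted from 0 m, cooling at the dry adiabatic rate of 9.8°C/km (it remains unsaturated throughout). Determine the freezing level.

Height above start = (37.24 − 0) / 9.8 = 3.8 km
Altitude = 0 m + 3800 m = 3800 m

3800 m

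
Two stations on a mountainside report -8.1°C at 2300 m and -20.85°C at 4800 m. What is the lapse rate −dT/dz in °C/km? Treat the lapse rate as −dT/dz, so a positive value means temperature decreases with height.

5.1°C/km

Γ = −ΔT/Δz = (-8.1 − (-20.85)) / (4800 − 2300) m
  = 12.75°C / 2.5 km = 5.1°C/km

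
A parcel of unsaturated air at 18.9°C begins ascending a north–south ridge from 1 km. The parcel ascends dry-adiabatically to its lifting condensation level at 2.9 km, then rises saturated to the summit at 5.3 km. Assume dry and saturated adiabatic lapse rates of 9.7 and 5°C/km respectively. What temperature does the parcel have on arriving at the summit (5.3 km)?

-11.53°C

1000–2900 m, dry: Δz = 1.9 km ⇒ ΔT = -18.43°C; T = 0.47°C
2900–5300 m, saturated: Δz = 2.4 km ⇒ ΔT = -12°C; T = -11.53°C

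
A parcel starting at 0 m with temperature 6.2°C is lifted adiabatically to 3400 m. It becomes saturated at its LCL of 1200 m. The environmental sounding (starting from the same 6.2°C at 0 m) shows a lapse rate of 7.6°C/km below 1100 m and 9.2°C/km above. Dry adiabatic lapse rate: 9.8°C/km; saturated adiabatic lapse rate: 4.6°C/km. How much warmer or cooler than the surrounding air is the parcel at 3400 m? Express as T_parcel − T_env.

Parcel:
  0 → 1200 m (dry, 9.8°C/km): ΔT = -9.8 × 1.2 = -11.76°C → T = -5.56°C
  1200 → 3400 m (saturated, 4.6°C/km): ΔT = -4.6 × 2.2 = -10.12°C → T = -15.68°C
Environment:
  0 → 1100 m (environment, lower layer, 7.6°C/km): ΔT = -7.6 × 1.1 = -8.36°C → T = -2.16°C
  1100 → 3400 m (environment, upper layer, 9.2°C/km): ΔT = -9.2 × 2.3 = -21.16°C → T = -23.32°C
T_parcel − T_env = -15.68 − (-23.32) = +7.64°C

+7.64°C (parcel warmer than environment)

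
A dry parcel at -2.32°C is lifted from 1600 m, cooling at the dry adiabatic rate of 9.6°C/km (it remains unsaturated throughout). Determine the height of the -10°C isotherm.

Height above start = (-2.32 − (-10)) / 9.6 = 0.8 km
Altitude = 1600 m + 800 m = 2400 m

2400 m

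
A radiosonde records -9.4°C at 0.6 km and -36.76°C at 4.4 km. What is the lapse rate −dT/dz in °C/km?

7.2°C/km

Γ = −ΔT/Δz = (-9.4 − (-36.76)) / (4400 − 600) m
  = 27.36°C / 3.8 km = 7.2°C/km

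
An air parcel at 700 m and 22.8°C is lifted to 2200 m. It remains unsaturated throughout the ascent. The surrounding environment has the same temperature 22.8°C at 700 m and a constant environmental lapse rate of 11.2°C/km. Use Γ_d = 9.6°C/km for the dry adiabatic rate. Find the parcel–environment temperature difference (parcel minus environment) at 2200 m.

Parcel:
  From 700 m to 2200 m (dry): cools by 9.6 × 1.5 = 14.4°C, giving 8.4°C.
Environment:
  From 700 m to 2200 m (environment): cools by 11.2 × 1.5 = 16.8°C, giving 6°C.
T_parcel − T_env = 8.4 − 6 = +2.4°C

+2.4°C (parcel warmer than environment)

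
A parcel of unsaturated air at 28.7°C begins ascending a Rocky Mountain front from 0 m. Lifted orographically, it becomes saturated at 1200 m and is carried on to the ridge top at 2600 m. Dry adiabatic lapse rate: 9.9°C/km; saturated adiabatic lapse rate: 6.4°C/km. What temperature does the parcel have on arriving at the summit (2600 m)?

From 0 m to 1200 m (dry): cools by 9.9 × 1.2 = 11.88°C, giving 16.82°C.
From 1200 m to 2600 m (saturated): cools by 6.4 × 1.4 = 8.96°C, giving 7.86°C.

7.86°C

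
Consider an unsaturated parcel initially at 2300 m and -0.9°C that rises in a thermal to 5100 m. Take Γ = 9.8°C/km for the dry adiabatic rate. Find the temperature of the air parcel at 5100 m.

2300–5100 m, dry adiabatic: Δz = 2.8 km ⇒ ΔT = -27.44°C; T = -28.34°C

-28.34°C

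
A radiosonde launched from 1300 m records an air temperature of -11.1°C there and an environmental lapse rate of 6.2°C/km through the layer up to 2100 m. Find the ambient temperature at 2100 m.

-16.06°C

1300 → 2100 m (environmental, 6.2°C/km): ΔT = -6.2 × 0.8 = -4.96°C → T = -16.06°C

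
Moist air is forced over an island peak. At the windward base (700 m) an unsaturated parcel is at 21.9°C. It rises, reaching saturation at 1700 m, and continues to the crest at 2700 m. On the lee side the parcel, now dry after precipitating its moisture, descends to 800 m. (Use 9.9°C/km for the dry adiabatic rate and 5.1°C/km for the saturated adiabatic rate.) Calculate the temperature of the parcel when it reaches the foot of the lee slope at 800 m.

From 700 m to 1700 m (dry): cools by 9.9 × 1 = 9.9°C, giving 12°C.
From 1700 m to 2700 m (saturated): cools by 5.1 × 1 = 5.1°C, giving 6.9°C.
From 2700 m to 800 m (dry descent): warms by 9.9 × 1.9 = 18.81°C, giving 25.71°C.

25.71°C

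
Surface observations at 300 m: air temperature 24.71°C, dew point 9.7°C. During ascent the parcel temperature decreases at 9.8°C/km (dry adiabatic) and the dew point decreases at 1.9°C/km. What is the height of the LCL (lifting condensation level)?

2200 m

T and T_d converge at 9.8 − 1.9 = 7.9°C per km
Height above start = (24.71 − 9.7) / 7.9 = 1.9 km
LCL altitude = 300 m + 1900 m = 2200 m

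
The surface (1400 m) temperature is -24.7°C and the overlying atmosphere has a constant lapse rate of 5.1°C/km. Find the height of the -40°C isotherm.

4400 m

Height above start = (-24.7 − (-40)) / 5.1 = 3 km
Altitude = 1400 m + 3000 m = 4400 m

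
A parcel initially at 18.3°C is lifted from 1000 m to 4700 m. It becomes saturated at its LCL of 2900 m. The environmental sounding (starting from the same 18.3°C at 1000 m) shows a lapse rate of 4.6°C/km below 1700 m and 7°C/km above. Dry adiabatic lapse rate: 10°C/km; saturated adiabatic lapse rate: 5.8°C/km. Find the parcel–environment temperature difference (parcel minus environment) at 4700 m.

Parcel:
  Dry to 2900 m: -10 × 1.9 km = -19°C, so T = -0.7°C.
  Saturated to 4700 m: -5.8 × 1.8 km = -10.44°C, so T = -11.14°C.
Environment:
  Environment, lower layer to 1700 m: -4.6 × 0.7 km = -3.22°C, so T = 15.08°C.
  Environment, upper layer to 4700 m: -7 × 3 km = -21°C, so T = -5.92°C.
T_parcel − T_env = -11.14 − (-5.92) = -5.22°C

-5.22°C (parcel cooler than environment)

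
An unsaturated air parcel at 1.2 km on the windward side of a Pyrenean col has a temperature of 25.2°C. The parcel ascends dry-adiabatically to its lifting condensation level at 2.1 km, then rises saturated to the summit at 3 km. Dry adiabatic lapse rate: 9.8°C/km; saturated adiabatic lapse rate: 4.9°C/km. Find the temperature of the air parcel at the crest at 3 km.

Dry to 2100 m: -9.8 × 0.9 km = -8.82°C, so T = 16.38°C.
Saturated to 3000 m: -4.9 × 0.9 km = -4.41°C, so T = 11.97°C.

11.97°C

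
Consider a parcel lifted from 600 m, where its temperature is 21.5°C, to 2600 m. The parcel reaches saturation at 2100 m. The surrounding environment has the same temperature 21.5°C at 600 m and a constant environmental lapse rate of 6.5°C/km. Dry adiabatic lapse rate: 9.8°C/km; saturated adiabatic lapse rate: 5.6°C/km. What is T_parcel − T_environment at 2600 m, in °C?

Parcel:
  Dry to 2100 m: -9.8 × 1.5 km = -14.7°C, so T = 6.8°C.
  Saturated to 2600 m: -5.6 × 0.5 km = -2.8°C, so T = 4°C.
Environment:
  Environment to 2600 m: -6.5 × 2 km = -13°C, so T = 8.5°C.
T_parcel − T_env = 4 − 8.5 = -4.5°C

-4.5°C (parcel cooler than environment)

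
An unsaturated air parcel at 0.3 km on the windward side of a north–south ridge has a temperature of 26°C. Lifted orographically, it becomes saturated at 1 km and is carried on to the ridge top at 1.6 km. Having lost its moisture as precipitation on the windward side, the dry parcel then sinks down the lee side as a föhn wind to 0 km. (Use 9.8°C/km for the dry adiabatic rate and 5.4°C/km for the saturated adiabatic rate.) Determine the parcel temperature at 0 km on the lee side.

31.58°C

300–1000 m, dry: Δz = 0.7 km ⇒ ΔT = -6.86°C; T = 19.14°C
1000–1600 m, saturated: Δz = 0.6 km ⇒ ΔT = -3.24°C; T = 15.9°C
1600–0 m, dry descent: Δz = 1.6 km ⇒ ΔT = +15.68°C; T = 31.58°C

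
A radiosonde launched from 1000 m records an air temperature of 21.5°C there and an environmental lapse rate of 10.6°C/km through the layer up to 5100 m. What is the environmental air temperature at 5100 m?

-21.96°C

Environmental to 5100 m: -10.6 × 4.1 km = -43.46°C, so T = -21.96°C.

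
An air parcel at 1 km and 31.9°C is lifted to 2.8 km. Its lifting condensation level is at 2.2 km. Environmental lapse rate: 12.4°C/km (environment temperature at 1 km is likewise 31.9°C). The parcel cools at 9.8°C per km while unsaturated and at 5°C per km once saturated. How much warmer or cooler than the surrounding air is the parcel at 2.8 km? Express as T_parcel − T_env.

+7.56°C (parcel warmer than environment)

Parcel:
  Dry to 2200 m: -9.8 × 1.2 km = -11.76°C, so T = 20.14°C.
  Saturated to 2800 m: -5 × 0.6 km = -3°C, so T = 17.14°C.
Environment:
  Environment to 2800 m: -12.4 × 1.8 km = -22.32°C, so T = 9.58°C.
T_parcel − T_env = 17.14 − 9.58 = +7.56°C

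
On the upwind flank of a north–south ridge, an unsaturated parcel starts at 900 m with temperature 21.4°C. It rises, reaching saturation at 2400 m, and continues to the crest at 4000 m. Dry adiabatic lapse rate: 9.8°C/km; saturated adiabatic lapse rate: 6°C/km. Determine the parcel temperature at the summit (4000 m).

-2.9°C

900–2400 m, dry: Δz = 1.5 km ⇒ ΔT = -14.7°C; T = 6.7°C
2400–4000 m, saturated: Δz = 1.6 km ⇒ ΔT = -9.6°C; T = -2.9°C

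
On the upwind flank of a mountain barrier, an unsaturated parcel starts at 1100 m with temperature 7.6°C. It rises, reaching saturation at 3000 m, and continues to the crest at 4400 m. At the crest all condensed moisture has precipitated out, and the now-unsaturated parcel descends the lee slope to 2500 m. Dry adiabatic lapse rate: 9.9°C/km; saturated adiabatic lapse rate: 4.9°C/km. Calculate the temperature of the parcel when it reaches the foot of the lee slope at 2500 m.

0.74°C

1100–3000 m, dry: Δz = 1.9 km ⇒ ΔT = -18.81°C; T = -11.21°C
3000–4400 m, saturated: Δz = 1.4 km ⇒ ΔT = -6.86°C; T = -18.07°C
4400–2500 m, dry descent: Δz = 1.9 km ⇒ ΔT = +18.81°C; T = 0.74°C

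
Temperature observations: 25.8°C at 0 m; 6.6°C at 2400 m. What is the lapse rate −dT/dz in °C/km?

8°C/km

Γ = −ΔT/Δz = (25.8 − 6.6) / (2400 − 0) m
  = 19.2°C / 2.4 km = 8°C/km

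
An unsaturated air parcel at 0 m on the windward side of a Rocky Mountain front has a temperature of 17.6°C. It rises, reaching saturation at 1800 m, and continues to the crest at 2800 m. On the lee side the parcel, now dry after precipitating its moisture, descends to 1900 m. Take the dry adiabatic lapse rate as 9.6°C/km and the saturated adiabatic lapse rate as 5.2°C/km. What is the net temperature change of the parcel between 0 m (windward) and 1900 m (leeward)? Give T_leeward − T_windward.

0–1800 m, dry: Δz = 1.8 km ⇒ ΔT = -17.28°C; T = 0.32°C
1800–2800 m, saturated: Δz = 1 km ⇒ ΔT = -5.2°C; T = -4.88°C
2800–1900 m, dry descent: Δz = 0.9 km ⇒ ΔT = +8.64°C; T = 3.76°C
Net change vs windward start: 3.76 − 17.6 = -13.84°C

-13.84°C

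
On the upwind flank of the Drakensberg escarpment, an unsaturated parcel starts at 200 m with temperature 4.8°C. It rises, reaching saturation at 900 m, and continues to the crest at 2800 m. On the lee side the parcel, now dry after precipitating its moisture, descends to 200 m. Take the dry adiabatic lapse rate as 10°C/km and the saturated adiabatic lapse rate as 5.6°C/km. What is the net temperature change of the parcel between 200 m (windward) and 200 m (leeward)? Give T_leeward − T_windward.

From 200 m to 900 m (dry): cools by 10 × 0.7 = 7°C, giving -2.2°C.
From 900 m to 2800 m (saturated): cools by 5.6 × 1.9 = 10.64°C, giving -12.84°C.
From 2800 m to 200 m (dry descent): warms by 10 × 2.6 = 26°C, giving 13.16°C.
Net change vs windward start: 13.16 − 4.8 = +8.36°C

+8.36°C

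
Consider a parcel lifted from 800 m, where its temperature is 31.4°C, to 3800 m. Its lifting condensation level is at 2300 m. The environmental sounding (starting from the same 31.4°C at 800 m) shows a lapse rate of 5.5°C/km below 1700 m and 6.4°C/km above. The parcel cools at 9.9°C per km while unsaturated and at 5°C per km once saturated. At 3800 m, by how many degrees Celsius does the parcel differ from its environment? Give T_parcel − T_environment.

Parcel:
  800 → 2300 m (dry, 9.9°C/km): ΔT = -9.9 × 1.5 = -14.85°C → T = 16.55°C
  2300 → 3800 m (saturated, 5°C/km): ΔT = -5 × 1.5 = -7.5°C → T = 9.05°C
Environment:
  800 → 1700 m (environment, lower layer, 5.5°C/km): ΔT = -5.5 × 0.9 = -4.95°C → T = 26.45°C
  1700 → 3800 m (environment, upper layer, 6.4°C/km): ΔT = -6.4 × 2.1 = -13.44°C → T = 13.01°C
T_parcel − T_env = 9.05 − 13.01 = -3.96°C

-3.96°C (parcel cooler than environment)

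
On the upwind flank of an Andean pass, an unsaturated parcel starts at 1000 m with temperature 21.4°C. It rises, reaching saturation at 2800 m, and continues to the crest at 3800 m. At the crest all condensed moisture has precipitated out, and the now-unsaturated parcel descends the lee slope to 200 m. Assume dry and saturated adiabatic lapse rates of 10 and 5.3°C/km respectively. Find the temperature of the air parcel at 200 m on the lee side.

1000–2800 m, dry: Δz = 1.8 km ⇒ ΔT = -18°C; T = 3.4°C
2800–3800 m, saturated: Δz = 1 km ⇒ ΔT = -5.3°C; T = -1.9°C
3800–200 m, dry descent: Δz = 3.6 km ⇒ ΔT = +36°C; T = 34.1°C

34.1°C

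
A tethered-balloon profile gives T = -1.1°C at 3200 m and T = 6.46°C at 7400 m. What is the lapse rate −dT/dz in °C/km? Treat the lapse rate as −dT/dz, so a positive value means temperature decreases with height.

Γ = −ΔT/Δz = (-1.1 − 6.46) / (7400 − 3200) m
  = -7.56°C / 4.2 km = -1.8°C/km

-1.8°C/km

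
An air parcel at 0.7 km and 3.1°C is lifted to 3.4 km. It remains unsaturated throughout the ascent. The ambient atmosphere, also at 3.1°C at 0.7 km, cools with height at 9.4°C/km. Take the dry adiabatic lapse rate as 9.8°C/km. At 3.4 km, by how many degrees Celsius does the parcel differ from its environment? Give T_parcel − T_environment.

-1.08°C (parcel cooler than environment)

Parcel:
  700 → 3400 m (dry, 9.8°C/km): ΔT = -9.8 × 2.7 = -26.46°C → T = -23.36°C
Environment:
  700 → 3400 m (environment, 9.4°C/km): ΔT = -9.4 × 2.7 = -25.38°C → T = -22.28°C
T_parcel − T_env = -23.36 − (-22.28) = -1.08°C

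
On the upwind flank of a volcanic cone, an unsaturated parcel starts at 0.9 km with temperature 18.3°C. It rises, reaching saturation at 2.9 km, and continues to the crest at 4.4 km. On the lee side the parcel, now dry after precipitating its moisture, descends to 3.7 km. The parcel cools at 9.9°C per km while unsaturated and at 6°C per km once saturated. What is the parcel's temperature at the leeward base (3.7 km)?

Dry to 2900 m: -9.9 × 2 km = -19.8°C, so T = -1.5°C.
Saturated to 4400 m: -6 × 1.5 km = -9°C, so T = -10.5°C.
Dry descent to 3700 m: +9.9 × 0.7 km = +6.93°C, so T = -3.57°C.

-3.57°C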